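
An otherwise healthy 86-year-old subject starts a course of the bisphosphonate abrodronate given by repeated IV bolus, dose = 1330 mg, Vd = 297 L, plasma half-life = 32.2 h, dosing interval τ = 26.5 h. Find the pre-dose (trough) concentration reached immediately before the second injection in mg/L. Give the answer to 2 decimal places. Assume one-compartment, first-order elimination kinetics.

2.53 mg/L

C₀ per dose = Dose / Vd = 1330 / 297 = 4.478 mg/L
k = ln2 / t½ = 0.693147 / 32.2 = 0.02153 h⁻¹
Fraction remaining after one interval: r = e^(−kτ) = e^(−0.02153 × 26.5) = 0.5652
Before dose 2, 1 dose has been given (aged 1τ).
C_trough = C₀ × r = 4.478 × 0.5652 = 2.531 mg/L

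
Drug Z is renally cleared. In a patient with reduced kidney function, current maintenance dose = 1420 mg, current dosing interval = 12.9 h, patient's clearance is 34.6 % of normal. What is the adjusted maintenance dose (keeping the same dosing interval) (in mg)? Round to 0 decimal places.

To keep the same average steady-state level, dosing rate must scale with clearance.
CL ratio = 34.6 / 100 = 0.3460
New dose (same interval) = 1420 × 0.3460 = 491.3 mg

491 mg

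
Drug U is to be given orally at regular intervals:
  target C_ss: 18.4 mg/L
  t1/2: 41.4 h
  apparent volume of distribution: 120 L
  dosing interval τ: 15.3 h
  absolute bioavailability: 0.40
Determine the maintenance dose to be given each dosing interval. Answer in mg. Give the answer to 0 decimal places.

1414 mg

k = ln2 / t½ = 0.693147 / 41.4 = 0.01674 h⁻¹
CL = k × Vd = 0.01674 × 120 = 2.009 L/h
At steady state, F × (Dose/τ) = Css × CL.
Dose = Css × CL × τ / F = 18.4 × 2.009 × 15.3 / 0.40 = 1414 mg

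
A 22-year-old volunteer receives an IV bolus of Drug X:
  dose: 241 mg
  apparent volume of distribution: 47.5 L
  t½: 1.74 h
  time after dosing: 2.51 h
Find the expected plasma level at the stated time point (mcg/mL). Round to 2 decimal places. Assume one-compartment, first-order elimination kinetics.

1.87 mcg/mL

C₀ = Dose / Vd = 241.0 / 47.5 = 5.074 mg/L
k = ln2 / t½ = 0.693147 / 1.74 = 0.3984 h⁻¹
C = C₀ · e^(−k·t) = 5.074 × e^(−0.3984 × 2.51)
  = 5.074 × 0.3679 = 1.867 mg/L
(1.867 mg/L = 1.867 mcg/mL)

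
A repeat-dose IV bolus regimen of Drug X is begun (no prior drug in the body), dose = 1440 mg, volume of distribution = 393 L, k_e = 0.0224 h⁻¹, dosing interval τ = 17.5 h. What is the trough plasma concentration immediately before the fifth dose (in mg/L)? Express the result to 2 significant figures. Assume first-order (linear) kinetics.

C₀ per dose = Dose / Vd = 1440 / 393 = 3.664 mg/L
Fraction remaining after one interval: r = e^(−kτ) = e^(−0.02240 × 17.5) = 0.6757
Before dose 5, 4 doses have been given (aged 1τ, 2τ, 3τ, 4τ).
C_trough = C₀ × (r + r² + … + r^4) = C₀ × r(1−r^4)/(1−r)
        = 3.664 × 0.6757 × (1 − 0.2085) / (1 − 0.6757) = 6.042 mg/L

6.0 mg/L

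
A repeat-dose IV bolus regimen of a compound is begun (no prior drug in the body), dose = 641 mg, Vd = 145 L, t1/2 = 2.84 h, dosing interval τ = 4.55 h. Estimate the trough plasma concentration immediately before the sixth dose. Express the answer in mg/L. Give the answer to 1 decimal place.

2.2 mg/L

C₀ per dose = Dose / Vd = 641 / 145 = 4.421 mg/L
k = ln2 / t½ = 0.693147 / 2.84 = 0.2441 h⁻¹
Fraction remaining after one interval: r = e^(−kτ) = e^(−0.2441 × 4.55) = 0.3293
Before dose 6, 5 doses have been given (aged 1τ, 2τ, 3τ, 4τ, 5τ).
C_trough = C₀ × (r + r² + … + r^5) = C₀ × r(1−r^5)/(1−r)
        = 4.421 × 0.3293 × (1 − 0.003872) / (1 − 0.3293) = 2.162 mg/L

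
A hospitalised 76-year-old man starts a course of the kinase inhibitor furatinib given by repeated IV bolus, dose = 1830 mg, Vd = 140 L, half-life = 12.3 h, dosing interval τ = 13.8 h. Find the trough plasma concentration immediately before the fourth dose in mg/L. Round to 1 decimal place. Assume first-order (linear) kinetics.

10.0 mg/L

C₀ per dose = Dose / Vd = 1830 / 140 = 13.07 mg/L
k = ln2 / t½ = 0.693147 / 12.3 = 0.05635 h⁻¹
Fraction remaining after one interval: r = e^(−kτ) = e^(−0.05635 × 13.8) = 0.4595
Before dose 4, 3 doses have been given (aged 1τ, 2τ, 3τ).
C_trough = C₀ × (r + r² + … + r^3) = C₀ × r(1−r^3)/(1−r)
        = 13.07 × 0.4595 × (1 − 0.09702) / (1 − 0.4595) = 10.03 mg/L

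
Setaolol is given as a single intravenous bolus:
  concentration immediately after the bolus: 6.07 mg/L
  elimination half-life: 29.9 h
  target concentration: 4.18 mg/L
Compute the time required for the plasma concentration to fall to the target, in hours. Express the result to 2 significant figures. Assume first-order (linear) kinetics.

16 h

k = ln2 / t½ = 0.693147 / 29.9 = 0.02318 h⁻¹
t = ln(C₀ / C) / k = ln(6.070 / 4.18) / 0.02318
  = ln(1.452) / 0.02318 = 0.3729 / 0.02318 = 16.09 h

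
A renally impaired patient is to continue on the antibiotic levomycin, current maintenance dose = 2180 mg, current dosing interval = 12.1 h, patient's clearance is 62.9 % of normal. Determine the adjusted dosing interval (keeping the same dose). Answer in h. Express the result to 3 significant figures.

19.2 h

To keep the same average steady-state level, dosing rate must scale with clearance.
CL ratio = 62.9 / 100 = 0.6290
New interval (same dose) = 12.1 / 0.6290 = 19.24 h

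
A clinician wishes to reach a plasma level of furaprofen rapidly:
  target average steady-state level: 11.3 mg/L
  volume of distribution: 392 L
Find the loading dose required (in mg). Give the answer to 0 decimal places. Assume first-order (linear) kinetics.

4430 mg

LD = Css × Vd = 11.3 × 392 = 4430 mg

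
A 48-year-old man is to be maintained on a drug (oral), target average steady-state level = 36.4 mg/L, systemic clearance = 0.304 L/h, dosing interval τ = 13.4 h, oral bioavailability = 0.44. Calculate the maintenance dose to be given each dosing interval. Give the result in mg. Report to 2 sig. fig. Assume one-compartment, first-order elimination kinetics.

At steady state, F × (Dose/τ) = Css × CL.
Dose = Css × CL × τ / F = 36.4 × 0.3040 × 13.4 / 0.44 = 337.0 mg

340 mg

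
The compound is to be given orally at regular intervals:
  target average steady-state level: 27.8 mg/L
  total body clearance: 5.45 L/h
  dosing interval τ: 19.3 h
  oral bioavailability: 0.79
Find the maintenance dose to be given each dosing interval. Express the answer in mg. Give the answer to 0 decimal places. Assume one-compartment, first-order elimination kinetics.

At steady state, F × (Dose/τ) = Css × CL.
Dose = Css × CL × τ / F = 27.8 × 5.450 × 19.3 / 0.79 = 3701 mg

3701 mg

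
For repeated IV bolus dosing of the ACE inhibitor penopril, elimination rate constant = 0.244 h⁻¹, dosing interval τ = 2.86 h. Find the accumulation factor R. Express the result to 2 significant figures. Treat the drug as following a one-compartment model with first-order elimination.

e^(−kτ) = e^(−0.2440 × 2.86) = 0.4977
Accumulation ratio R = 1 / (1 − e^(−kτ)) = 1 / (1 − 0.4977) = 1.991

2.0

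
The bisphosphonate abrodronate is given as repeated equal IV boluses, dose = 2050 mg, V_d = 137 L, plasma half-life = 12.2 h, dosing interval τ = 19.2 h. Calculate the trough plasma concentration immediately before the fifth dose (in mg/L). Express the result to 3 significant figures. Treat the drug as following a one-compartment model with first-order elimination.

C₀ per dose = Dose / Vd = 2050 / 137 = 14.96 mg/L
k = ln2 / t½ = 0.693147 / 12.2 = 0.05682 h⁻¹
Fraction remaining after one interval: r = e^(−kτ) = e^(−0.05682 × 19.2) = 0.3359
Before dose 5, 4 doses have been given (aged 1τ, 2τ, 3τ, 4τ).
C_trough = C₀ × (r + r² + … + r^4) = C₀ × r(1−r^4)/(1−r)
        = 14.96 × 0.3359 × (1 − 0.01273) / (1 − 0.3359) = 7.470 mg/L

7.47 mg/L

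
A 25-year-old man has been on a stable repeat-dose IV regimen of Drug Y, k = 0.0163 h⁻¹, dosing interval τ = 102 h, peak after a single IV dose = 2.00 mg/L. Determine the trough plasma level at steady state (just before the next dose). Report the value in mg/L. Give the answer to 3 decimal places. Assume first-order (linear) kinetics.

e^(−kτ) = e^(−0.01630 × 102) = 0.1896
Accumulation ratio R = 1 / (1 − e^(−kτ)) = 1 / (1 − 0.1896) = 1.234
Steady-state trough = C₀ × R × e^(−kτ) = 2.00 × 1.234 × 0.1896 = 0.4679 mg/L

0.468 mg/L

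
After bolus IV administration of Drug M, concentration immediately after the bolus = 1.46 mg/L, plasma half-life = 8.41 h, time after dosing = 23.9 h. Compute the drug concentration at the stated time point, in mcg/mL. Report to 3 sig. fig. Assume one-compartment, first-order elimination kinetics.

0.204 mcg/mL

k = ln2 / t½ = 0.693147 / 8.41 = 0.08242 h⁻¹
C = C₀ · e^(−k·t) = 1.460 × e^(−0.08242 × 23.9)
  = 1.460 × 0.1395 = 0.2037 mg/L
(0.2037 mg/L = 0.2037 mcg/mL)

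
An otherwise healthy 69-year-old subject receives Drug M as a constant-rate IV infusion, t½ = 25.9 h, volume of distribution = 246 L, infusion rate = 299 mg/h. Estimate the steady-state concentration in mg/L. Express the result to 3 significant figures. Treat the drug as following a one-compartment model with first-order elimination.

45.4 mg/L

k = ln2 / t½ = 0.693147 / 25.9 = 0.02676 h⁻¹
CL = k × Vd = 0.02676 × 246 = 6.583 L/h
At steady state Css = R₀ / CL = 299 / 6.583 = 45.42 mg/L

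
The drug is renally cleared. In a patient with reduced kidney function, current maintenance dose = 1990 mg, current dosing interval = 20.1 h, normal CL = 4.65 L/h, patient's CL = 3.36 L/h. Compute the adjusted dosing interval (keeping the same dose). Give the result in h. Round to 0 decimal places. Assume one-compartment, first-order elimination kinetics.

To keep the same average steady-state level, dosing rate must scale with clearance.
CL ratio = 3.36 / 4.65 = 0.7226
New interval (same dose) = 20.1 / 0.7226 = 27.82 h

28 h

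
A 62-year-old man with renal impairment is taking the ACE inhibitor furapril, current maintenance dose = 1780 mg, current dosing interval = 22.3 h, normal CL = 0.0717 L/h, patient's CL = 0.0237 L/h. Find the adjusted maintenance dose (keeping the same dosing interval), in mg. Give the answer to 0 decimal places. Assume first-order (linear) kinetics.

To keep the same average steady-state level, dosing rate must scale with clearance.
CL ratio = 0.0237 / 0.0717 = 0.3305
New dose (same interval) = 1780 × 0.3305 = 588.3 mg

588 mg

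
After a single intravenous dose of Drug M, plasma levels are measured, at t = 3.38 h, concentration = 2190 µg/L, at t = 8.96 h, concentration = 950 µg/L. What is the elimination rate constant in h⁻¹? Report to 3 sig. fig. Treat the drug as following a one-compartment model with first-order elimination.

0.150 h⁻¹

k = ln(C₁/C₂) / (t₂ − t₁) = ln(2190/950) / (8.96 − 3.38)
  = 0.8352 / 5.580 = 0.1497 h⁻¹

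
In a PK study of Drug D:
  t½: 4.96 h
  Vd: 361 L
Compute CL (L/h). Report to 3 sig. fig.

k = ln2 / t½ = 0.693147 / 4.96 = 0.1397 h⁻¹
CL = k × Vd = 0.1397 × 361 = 50.43 L/h

50.4 L/h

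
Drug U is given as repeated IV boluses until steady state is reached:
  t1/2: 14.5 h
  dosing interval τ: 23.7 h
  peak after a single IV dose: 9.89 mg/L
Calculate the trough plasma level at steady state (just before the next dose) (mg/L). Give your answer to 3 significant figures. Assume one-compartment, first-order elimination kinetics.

k = ln2 / t½ = 0.693147 / 14.5 = 0.04780 h⁻¹
e^(−kτ) = e^(−0.04780 × 23.7) = 0.3221
Accumulation ratio R = 1 / (1 − e^(−kτ)) = 1 / (1 − 0.3221) = 1.475
Steady-state trough = C₀ × R × e^(−kτ) = 9.89 × 1.475 × 0.3221 = 4.699 mg/L

4.70 mg/L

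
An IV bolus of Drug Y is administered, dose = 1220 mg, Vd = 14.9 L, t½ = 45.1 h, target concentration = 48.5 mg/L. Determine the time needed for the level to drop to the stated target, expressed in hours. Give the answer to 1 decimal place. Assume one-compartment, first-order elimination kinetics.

34.1 h

C₀ = Dose / Vd = 1220 / 14.9 = 81.88 mg/L
k = ln2 / t½ = 0.693147 / 45.1 = 0.01537 h⁻¹
t = ln(C₀ / C) / k = ln(81.88 / 48.5) / 0.01537
  = ln(1.688) / 0.01537 = 0.5235 / 0.01537 = 34.06 h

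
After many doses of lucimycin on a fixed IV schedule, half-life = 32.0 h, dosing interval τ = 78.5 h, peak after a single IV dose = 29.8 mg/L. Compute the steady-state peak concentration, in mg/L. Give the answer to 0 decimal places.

k = ln2 / t½ = 0.693147 / 32.0 = 0.02166 h⁻¹
e^(−kτ) = e^(−0.02166 × 78.5) = 0.1826
Accumulation ratio R = 1 / (1 − e^(−kτ)) = 1 / (1 − 0.1826) = 1.223
Steady-state peak = C₀ × R = 29.8 × 1.223 = 36.45 mg/L

36 mg/L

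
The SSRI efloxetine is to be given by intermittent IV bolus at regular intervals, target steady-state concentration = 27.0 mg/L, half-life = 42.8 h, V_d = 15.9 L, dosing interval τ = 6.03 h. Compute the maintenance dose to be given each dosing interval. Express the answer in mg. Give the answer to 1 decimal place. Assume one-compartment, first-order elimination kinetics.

k = ln2 / t½ = 0.693147 / 42.8 = 0.01620 h⁻¹
CL = k × Vd = 0.01620 × 15.9 = 0.2576 L/h
At steady state, Dose/τ = Css × CL.
Dose = Css × CL × τ = 27.0 × 0.2576 × 6.03 = 41.94 mg

41.9 mg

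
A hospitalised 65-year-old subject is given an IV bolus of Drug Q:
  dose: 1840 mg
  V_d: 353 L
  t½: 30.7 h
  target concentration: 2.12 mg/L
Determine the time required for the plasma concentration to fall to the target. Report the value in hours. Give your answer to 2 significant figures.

C₀ = Dose / Vd = 1840 / 353 = 5.212 mg/L
k = ln2 / t½ = 0.693147 / 30.7 = 0.02258 h⁻¹
t = ln(C₀ / C) / k = ln(5.212 / 2.12) / 0.02258
  = ln(2.458) / 0.02258 = 0.8993 / 0.02258 = 39.83 h

40 h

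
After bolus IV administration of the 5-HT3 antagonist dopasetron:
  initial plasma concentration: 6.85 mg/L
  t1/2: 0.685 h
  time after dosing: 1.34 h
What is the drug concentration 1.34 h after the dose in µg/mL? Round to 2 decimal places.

k = ln2 / t½ = 0.693147 / 0.685 = 1.012 h⁻¹
C = C₀ · e^(−k·t) = 6.850 × e^(−1.012 × 1.34)
  = 6.850 × 0.2577 = 1.765 mg/L
(1.765 mg/L = 1.765 µg/mL)

1.77 µg/mL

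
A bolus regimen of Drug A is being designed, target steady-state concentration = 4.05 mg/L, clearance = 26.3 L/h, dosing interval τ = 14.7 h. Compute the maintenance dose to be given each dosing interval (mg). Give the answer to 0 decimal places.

At steady state, Dose/τ = Css × CL.
Dose = Css × CL × τ = 4.05 × 26.30 × 14.7 = 1566 mg

1566 mg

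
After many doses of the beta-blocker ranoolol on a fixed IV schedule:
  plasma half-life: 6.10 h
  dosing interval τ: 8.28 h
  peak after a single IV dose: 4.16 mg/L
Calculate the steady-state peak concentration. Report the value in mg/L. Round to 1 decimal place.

k = ln2 / t½ = 0.693147 / 6.10 = 0.1136 h⁻¹
e^(−kτ) = e^(−0.1136 × 8.28) = 0.3904
Accumulation ratio R = 1 / (1 − e^(−kτ)) = 1 / (1 − 0.3904) = 1.640
Steady-state peak = C₀ × R = 4.16 × 1.640 = 6.822 mg/L

6.8 mg/L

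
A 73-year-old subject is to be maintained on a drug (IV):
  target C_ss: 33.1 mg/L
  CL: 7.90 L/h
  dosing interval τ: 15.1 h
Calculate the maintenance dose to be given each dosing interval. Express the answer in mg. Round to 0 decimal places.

3948 mg

At steady state, Dose/τ = Css × CL.
Dose = Css × CL × τ = 33.1 × 7.900 × 15.1 = 3948 mg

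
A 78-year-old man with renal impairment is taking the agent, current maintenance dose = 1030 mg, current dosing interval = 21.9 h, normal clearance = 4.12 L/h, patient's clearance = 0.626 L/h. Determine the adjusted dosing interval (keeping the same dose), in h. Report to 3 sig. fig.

144 h

To keep the same average steady-state level, dosing rate must scale with clearance.
CL ratio = 0.626 / 4.12 = 0.1519
New interval (same dose) = 21.9 / 0.1519 = 144.2 h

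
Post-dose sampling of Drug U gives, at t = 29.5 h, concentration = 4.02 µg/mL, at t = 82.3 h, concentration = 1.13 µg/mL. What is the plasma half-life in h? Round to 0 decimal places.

29 h

k = ln(C₁/C₂) / (t₂ − t₁) = ln(4.02/1.13) / (82.3 − 29.5)
  = 1.269 / 52.80 = 0.02403 h⁻¹
t½ = ln2 / k = 0.693147 / 0.02403 = 28.85 h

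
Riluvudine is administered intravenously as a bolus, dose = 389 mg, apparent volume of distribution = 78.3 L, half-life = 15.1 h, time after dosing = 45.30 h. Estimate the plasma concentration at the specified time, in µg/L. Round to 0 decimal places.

621 µg/L

C₀ = Dose / Vd = 389.0 / 78.3 = 4.968 mg/L
k = ln2 / t½ = 0.693147 / 15.1 = 0.04590 h⁻¹
t / t½ = 45.30 / 15.1 = 3 half-lives
C = C₀ × (1/2)^3 = 4.968 × 0.1250 = 0.6210 mg/L
Convert: 0.6210 mg/L × 1000 = 621.0 µg/L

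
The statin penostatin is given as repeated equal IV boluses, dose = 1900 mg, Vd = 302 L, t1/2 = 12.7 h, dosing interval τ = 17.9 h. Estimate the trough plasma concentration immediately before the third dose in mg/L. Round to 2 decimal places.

3.26 mg/L

C₀ per dose = Dose / Vd = 1900 / 302 = 6.291 mg/L
k = ln2 / t½ = 0.693147 / 12.7 = 0.05458 h⁻¹
Fraction remaining after one interval: r = e^(−kτ) = e^(−0.05458 × 17.9) = 0.3764
Before dose 3, 2 doses have been given (aged 1τ, 2τ).
C_trough = C₀ × (r + r²) = 6.291 × (0.3764 + 0.1417) = 3.259 mg/L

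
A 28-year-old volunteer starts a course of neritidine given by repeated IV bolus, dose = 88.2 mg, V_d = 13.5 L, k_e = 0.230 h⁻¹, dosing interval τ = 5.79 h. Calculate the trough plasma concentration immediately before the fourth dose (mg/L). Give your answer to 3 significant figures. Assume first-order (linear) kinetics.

C₀ per dose = Dose / Vd = 88.2 / 13.5 = 6.533 mg/L
Fraction remaining after one interval: r = e^(−kτ) = e^(−0.2300 × 5.79) = 0.2640
Before dose 4, 3 doses have been given (aged 1τ, 2τ, 3τ).
C_trough = C₀ × (r + r² + … + r^3) = C₀ × r(1−r^3)/(1−r)
        = 6.533 × 0.2640 × (1 − 0.01840) / (1 − 0.2640) = 2.300 mg/L

2.30 mg/L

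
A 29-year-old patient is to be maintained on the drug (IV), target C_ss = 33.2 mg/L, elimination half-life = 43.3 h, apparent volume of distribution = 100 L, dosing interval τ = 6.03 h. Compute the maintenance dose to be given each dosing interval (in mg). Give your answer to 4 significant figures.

320.5 mg

k = ln2 / t½ = 0.693147 / 43.3 = 0.01601 h⁻¹
CL = k × Vd = 0.01601 × 100 = 1.601 L/h
At steady state, Dose/τ = Css × CL.
Dose = Css × CL × τ = 33.2 × 1.601 × 6.03 = 320.5 mg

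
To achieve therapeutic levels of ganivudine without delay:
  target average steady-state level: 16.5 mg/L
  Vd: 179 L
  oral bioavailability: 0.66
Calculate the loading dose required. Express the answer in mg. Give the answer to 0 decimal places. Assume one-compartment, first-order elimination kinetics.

LD = Css × Vd / F = 16.5 × 179 / 0.66 = 4475 mg

4475 mg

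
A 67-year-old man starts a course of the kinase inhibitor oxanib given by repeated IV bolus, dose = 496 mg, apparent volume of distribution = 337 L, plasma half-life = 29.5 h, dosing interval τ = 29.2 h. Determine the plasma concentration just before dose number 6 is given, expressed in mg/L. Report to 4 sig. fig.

1.444 mg/L

C₀ per dose = Dose / Vd = 496 / 337 = 1.472 mg/L
k = ln2 / t½ = 0.693147 / 29.5 = 0.02350 h⁻¹
Fraction remaining after one interval: r = e^(−kτ) = e^(−0.02350 × 29.2) = 0.5035
Before dose 6, 5 doses have been given (aged 1τ, 2τ, 3τ, 4τ, 5τ).
C_trough = C₀ × (r + r² + … + r^5) = C₀ × r(1−r^5)/(1−r)
        = 1.472 × 0.5035 × (1 − 0.03236) / (1 − 0.5035) = 1.444 mg/L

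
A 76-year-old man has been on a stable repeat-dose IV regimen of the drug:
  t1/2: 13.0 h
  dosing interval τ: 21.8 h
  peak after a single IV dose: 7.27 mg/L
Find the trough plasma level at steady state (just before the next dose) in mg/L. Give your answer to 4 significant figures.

k = ln2 / t½ = 0.693147 / 13.0 = 0.05332 h⁻¹
e^(−kτ) = e^(−0.05332 × 21.8) = 0.3127
Accumulation ratio R = 1 / (1 − e^(−kτ)) = 1 / (1 − 0.3127) = 1.455
Steady-state trough = C₀ × R × e^(−kτ) = 7.27 × 1.455 × 0.3127 = 3.308 mg/L

3.308 mg/L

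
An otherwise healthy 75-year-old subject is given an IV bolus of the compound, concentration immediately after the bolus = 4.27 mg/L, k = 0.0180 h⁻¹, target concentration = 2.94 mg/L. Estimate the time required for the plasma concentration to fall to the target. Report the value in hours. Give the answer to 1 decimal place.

20.7 h

t = ln(C₀ / C) / k = ln(4.270 / 2.94) / 0.01800
  = ln(1.452) / 0.01800 = 0.3729 / 0.01800 = 20.72 h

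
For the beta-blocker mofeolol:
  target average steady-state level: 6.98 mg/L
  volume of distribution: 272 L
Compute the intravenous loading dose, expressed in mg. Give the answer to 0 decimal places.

1899 mg

LD = Css × Vd = 6.98 × 272 = 1899 mg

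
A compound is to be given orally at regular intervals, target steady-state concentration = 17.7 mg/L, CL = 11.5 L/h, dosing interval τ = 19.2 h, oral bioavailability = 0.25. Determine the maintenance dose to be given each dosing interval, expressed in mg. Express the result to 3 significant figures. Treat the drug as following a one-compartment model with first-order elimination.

15600 mg

At steady state, F × (Dose/τ) = Css × CL.
Dose = Css × CL × τ / F = 17.7 × 11.50 × 19.2 / 0.25 = 15630 mg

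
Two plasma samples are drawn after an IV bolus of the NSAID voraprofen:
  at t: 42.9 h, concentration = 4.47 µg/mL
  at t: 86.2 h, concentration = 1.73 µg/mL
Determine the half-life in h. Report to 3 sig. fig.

k = ln(C₁/C₂) / (t₂ − t₁) = ln(4.47/1.73) / (86.2 − 42.9)
  = 0.9493 / 43.30 = 0.02192 h⁻¹
t½ = ln2 / k = 0.693147 / 0.02192 = 31.62 h

31.6 h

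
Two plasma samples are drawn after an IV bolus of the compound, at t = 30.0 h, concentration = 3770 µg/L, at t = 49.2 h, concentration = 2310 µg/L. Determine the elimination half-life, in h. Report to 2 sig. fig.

k = ln(C₁/C₂) / (t₂ − t₁) = ln(3770/2310) / (49.2 − 30.0)
  = 0.4898 / 19.20 = 0.02551 h⁻¹
t½ = ln2 / k = 0.693147 / 0.02551 = 27.17 h

27 h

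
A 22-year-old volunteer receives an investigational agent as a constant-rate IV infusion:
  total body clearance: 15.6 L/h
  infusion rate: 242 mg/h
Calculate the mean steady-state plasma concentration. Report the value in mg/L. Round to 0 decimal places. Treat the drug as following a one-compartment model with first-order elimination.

At steady state Css = R₀ / CL = 242 / 15.60 = 15.51 mg/L

16 mg/L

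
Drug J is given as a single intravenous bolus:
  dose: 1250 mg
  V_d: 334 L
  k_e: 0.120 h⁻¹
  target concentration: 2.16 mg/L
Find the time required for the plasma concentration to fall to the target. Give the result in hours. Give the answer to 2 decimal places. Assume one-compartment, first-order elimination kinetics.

4.58 h

C₀ = Dose / Vd = 1250 / 334 = 3.743 mg/L
t = ln(C₀ / C) / k = ln(3.743 / 2.16) / 0.1200
  = ln(1.733) / 0.1200 = 0.5499 / 0.1200 = 4.583 h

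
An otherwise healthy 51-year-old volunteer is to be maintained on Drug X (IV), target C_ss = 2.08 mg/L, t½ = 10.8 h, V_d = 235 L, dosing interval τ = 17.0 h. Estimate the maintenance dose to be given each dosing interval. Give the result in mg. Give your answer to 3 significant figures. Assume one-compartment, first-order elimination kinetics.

533 mg

k = ln2 / t½ = 0.693147 / 10.8 = 0.06418 h⁻¹
CL = k × Vd = 0.06418 × 235 = 15.08 L/h
At steady state, Dose/τ = Css × CL.
Dose = Css × CL × τ = 2.08 × 15.08 × 17.0 = 533.2 mg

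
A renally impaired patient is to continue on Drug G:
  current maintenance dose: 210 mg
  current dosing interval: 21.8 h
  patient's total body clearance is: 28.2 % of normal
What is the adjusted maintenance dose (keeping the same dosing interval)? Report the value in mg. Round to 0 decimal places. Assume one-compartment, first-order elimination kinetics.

59 mg

To keep the same average steady-state level, dosing rate must scale with clearance.
CL ratio = 28.2 / 100 = 0.2820
New dose (same interval) = 210 × 0.2820 = 59.22 mg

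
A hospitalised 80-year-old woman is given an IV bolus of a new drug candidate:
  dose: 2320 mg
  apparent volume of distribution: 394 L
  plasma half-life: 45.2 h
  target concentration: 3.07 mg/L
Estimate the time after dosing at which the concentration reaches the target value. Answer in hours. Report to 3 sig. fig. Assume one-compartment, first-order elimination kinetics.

42.5 h

C₀ = Dose / Vd = 2320 / 394 = 5.888 mg/L
k = ln2 / t½ = 0.693147 / 45.2 = 0.01534 h⁻¹
t = ln(C₀ / C) / k = ln(5.888 / 3.07) / 0.01534
  = ln(1.918) / 0.01534 = 0.6513 / 0.01534 = 42.46 h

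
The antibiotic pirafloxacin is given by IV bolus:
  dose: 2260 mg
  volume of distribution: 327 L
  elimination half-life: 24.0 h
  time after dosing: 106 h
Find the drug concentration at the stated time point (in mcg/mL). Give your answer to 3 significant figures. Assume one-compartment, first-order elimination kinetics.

0.324 mcg/mL

C₀ = Dose / Vd = 2260 / 327 = 6.911 mg/L
k = ln2 / t½ = 0.693147 / 24.0 = 0.02888 h⁻¹
C = C₀ · e^(−k·t) = 6.911 × e^(−0.02888 × 106)
  = 6.911 × 0.04683 = 0.3236 mg/L
(0.3236 mg/L = 0.3236 mcg/mL)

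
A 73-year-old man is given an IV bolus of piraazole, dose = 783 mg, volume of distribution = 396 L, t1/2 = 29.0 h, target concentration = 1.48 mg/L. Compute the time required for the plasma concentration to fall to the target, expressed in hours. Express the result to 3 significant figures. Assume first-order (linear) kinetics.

12.1 h

C₀ = Dose / Vd = 783.0 / 396 = 1.977 mg/L
k = ln2 / t½ = 0.693147 / 29.0 = 0.02390 h⁻¹
t = ln(C₀ / C) / k = ln(1.977 / 1.48) / 0.02390
  = ln(1.336) / 0.02390 = 0.2897 / 0.02390 = 12.12 h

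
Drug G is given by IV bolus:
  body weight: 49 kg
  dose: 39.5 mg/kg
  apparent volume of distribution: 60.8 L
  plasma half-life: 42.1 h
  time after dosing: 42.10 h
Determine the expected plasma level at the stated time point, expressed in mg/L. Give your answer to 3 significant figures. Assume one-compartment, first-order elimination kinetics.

15.9 mg/L

Total dose = 39.5 × 49 = 1936 mg
C₀ = Dose / Vd = 1936 / 60.8 = 31.84 mg/L
k = ln2 / t½ = 0.693147 / 42.1 = 0.01646 h⁻¹
t / t½ = 42.10 / 42.1 = 1 half-lives
C = C₀ × (1/2)^1 = 31.84 × 0.5000 = 15.92 mg/L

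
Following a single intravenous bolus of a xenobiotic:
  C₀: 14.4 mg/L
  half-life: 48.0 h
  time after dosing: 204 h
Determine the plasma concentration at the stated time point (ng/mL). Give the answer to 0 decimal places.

k = ln2 / t½ = 0.693147 / 48.0 = 0.01444 h⁻¹
C = C₀ · e^(−k·t) = 14.40 × e^(−0.01444 × 204)
  = 14.40 × 0.05256 = 0.7569 mg/L
Convert: 0.7569 mg/L × 1000 = 756.9 ng/mL

757 ng/mL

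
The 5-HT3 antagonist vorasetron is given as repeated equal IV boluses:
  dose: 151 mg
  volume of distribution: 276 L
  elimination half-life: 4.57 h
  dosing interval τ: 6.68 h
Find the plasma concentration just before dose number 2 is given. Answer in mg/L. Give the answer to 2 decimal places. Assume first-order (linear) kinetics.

C₀ per dose = Dose / Vd = 151 / 276 = 0.5471 mg/L
k = ln2 / t½ = 0.693147 / 4.57 = 0.1517 h⁻¹
Fraction remaining after one interval: r = e^(−kτ) = e^(−0.1517 × 6.68) = 0.3630
Before dose 2, 1 dose has been given (aged 1τ).
C_trough = C₀ × r = 0.5471 × 0.3630 = 0.1986 mg/L

0.20 mg/L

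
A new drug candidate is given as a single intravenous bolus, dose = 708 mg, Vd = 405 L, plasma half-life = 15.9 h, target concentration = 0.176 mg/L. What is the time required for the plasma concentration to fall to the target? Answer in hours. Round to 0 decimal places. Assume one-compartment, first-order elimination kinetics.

53 h

C₀ = Dose / Vd = 708.0 / 405 = 1.748 mg/L
k = ln2 / t½ = 0.693147 / 15.9 = 0.04359 h⁻¹
t = ln(C₀ / C) / k = ln(1.748 / 0.176) / 0.04359
  = ln(9.932) / 0.04359 = 2.296 / 0.04359 = 52.67 h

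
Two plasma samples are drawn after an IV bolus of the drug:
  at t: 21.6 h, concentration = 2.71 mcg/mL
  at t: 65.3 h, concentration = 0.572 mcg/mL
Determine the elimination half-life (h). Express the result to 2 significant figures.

19 h

k = ln(C₁/C₂) / (t₂ − t₁) = ln(2.71/0.572) / (65.3 − 21.6)
  = 1.556 / 43.70 = 0.03561 h⁻¹
t½ = ln2 / k = 0.693147 / 0.03561 = 19.46 h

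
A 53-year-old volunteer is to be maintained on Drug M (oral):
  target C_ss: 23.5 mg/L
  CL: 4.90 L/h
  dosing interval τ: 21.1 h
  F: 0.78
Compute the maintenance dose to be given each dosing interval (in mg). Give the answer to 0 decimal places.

3115 mg

At steady state, F × (Dose/τ) = Css × CL.
Dose = Css × CL × τ / F = 23.5 × 4.900 × 21.1 / 0.78 = 3115 mg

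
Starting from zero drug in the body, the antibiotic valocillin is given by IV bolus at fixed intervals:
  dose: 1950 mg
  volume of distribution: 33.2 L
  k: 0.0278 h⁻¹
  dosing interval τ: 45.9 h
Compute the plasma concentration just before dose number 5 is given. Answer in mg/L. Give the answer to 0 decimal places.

C₀ per dose = Dose / Vd = 1950 / 33.2 = 58.73 mg/L
Fraction remaining after one interval: r = e^(−kτ) = e^(−0.02780 × 45.9) = 0.2791
Before dose 5, 4 doses have been given (aged 1τ, 2τ, 3τ, 4τ).
C_trough = C₀ × (r + r² + … + r^4) = C₀ × r(1−r^4)/(1−r)
        = 58.73 × 0.2791 × (1 − 0.006068) / (1 − 0.2791) = 22.60 mg/L

23 mg/L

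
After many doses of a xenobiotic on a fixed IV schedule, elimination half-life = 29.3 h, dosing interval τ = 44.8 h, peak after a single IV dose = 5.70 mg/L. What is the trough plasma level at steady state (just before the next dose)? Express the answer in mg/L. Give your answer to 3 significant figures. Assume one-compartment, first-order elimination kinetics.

3.02 mg/L

k = ln2 / t½ = 0.693147 / 29.3 = 0.02366 h⁻¹
e^(−kτ) = e^(−0.02366 × 44.8) = 0.3465
Accumulation ratio R = 1 / (1 − e^(−kτ)) = 1 / (1 − 0.3465) = 1.530
Steady-state trough = C₀ × R × e^(−kτ) = 5.70 × 1.530 × 0.3465 = 3.022 mg/L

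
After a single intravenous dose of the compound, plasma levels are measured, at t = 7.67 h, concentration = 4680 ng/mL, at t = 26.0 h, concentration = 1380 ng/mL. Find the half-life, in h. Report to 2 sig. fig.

10 h

k = ln(C₁/C₂) / (t₂ − t₁) = ln(4680/1380) / (26.0 − 7.67)
  = 1.221 / 18.33 = 0.06661 h⁻¹
t½ = ln2 / k = 0.693147 / 0.06661 = 10.41 h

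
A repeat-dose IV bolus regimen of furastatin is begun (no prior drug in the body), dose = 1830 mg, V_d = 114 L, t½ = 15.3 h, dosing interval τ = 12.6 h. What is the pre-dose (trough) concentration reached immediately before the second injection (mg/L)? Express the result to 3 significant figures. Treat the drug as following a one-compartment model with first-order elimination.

9.07 mg/L

C₀ per dose = Dose / Vd = 1830 / 114 = 16.05 mg/L
k = ln2 / t½ = 0.693147 / 15.3 = 0.04530 h⁻¹
Fraction remaining after one interval: r = e^(−kτ) = e^(−0.04530 × 12.6) = 0.5651
Before dose 2, 1 dose has been given (aged 1τ).
C_trough = C₀ × r = 16.05 × 0.5651 = 9.070 mg/L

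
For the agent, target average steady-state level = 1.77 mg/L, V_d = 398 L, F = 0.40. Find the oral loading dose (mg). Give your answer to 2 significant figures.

1800 mg

LD = Css × Vd / F = 1.77 × 398 / 0.40 = 1761 mg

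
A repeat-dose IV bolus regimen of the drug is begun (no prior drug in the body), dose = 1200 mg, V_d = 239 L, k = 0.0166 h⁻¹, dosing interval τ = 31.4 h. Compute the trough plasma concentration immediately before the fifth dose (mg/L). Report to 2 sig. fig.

C₀ per dose = Dose / Vd = 1200 / 239 = 5.021 mg/L
Fraction remaining after one interval: r = e^(−kτ) = e^(−0.01660 × 31.4) = 0.5938
Before dose 5, 4 doses have been given (aged 1τ, 2τ, 3τ, 4τ).
C_trough = C₀ × (r + r² + … + r^4) = C₀ × r(1−r^4)/(1−r)
        = 5.021 × 0.5938 × (1 − 0.1243) / (1 − 0.5938) = 6.428 mg/L

6.4 mg/L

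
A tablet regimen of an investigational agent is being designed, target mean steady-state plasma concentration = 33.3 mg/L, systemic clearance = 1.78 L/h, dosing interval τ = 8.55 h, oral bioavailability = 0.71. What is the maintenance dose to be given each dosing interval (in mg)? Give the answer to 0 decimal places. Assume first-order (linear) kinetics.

At steady state, F × (Dose/τ) = Css × CL.
Dose = Css × CL × τ / F = 33.3 × 1.780 × 8.55 / 0.71 = 713.8 mg

714 mg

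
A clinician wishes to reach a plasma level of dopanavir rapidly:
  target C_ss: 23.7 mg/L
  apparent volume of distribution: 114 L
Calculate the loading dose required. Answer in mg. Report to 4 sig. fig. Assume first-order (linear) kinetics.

2702 mg

LD = Css × Vd = 23.7 × 114 = 2702 mg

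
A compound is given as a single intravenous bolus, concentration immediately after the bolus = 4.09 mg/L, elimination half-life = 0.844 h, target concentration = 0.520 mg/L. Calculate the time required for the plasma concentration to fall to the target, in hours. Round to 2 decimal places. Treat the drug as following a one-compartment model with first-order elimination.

2.51 h

k = ln2 / t½ = 0.693147 / 0.844 = 0.8213 h⁻¹
t = ln(C₀ / C) / k = ln(4.090 / 0.520) / 0.8213
  = ln(7.865) / 0.8213 = 2.062 / 0.8213 = 2.511 h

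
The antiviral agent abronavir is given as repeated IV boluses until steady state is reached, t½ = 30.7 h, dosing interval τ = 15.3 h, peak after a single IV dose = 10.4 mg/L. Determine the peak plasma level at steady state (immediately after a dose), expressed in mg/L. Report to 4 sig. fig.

35.60 mg/L

k = ln2 / t½ = 0.693147 / 30.7 = 0.02258 h⁻¹
e^(−kτ) = e^(−0.02258 × 15.3) = 0.7079
Accumulation ratio R = 1 / (1 − e^(−kτ)) = 1 / (1 − 0.7079) = 3.423
Steady-state peak = C₀ × R = 10.4 × 3.423 = 35.60 mg/L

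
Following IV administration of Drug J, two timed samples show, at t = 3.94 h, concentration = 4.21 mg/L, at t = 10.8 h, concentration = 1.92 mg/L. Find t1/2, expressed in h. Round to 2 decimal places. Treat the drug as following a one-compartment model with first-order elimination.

k = ln(C₁/C₂) / (t₂ − t₁) = ln(4.21/1.92) / (10.8 − 3.94)
  = 0.7851 / 6.860 = 0.1144 h⁻¹
t½ = ln2 / k = 0.693147 / 0.1144 = 6.059 h

6.06 h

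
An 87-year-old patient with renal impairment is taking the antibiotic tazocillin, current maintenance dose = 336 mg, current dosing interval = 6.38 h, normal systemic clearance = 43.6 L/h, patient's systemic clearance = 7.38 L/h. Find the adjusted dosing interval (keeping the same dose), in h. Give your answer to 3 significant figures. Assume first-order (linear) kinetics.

To keep the same average steady-state level, dosing rate must scale with clearance.
CL ratio = 7.38 / 43.6 = 0.1693
New interval (same dose) = 6.38 / 0.1693 = 37.68 h

37.7 h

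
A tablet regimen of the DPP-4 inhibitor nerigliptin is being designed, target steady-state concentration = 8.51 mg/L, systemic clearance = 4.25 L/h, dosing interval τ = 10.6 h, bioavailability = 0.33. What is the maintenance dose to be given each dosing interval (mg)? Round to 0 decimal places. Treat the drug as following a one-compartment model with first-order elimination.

1162 mg

At steady state, F × (Dose/τ) = Css × CL.
Dose = Css × CL × τ / F = 8.51 × 4.250 × 10.6 / 0.33 = 1162 mg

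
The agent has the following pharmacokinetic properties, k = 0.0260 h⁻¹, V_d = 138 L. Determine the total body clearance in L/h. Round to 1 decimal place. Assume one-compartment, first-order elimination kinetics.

3.6 L/h

CL = k × Vd = 0.0260 × 138 = 3.588 L/h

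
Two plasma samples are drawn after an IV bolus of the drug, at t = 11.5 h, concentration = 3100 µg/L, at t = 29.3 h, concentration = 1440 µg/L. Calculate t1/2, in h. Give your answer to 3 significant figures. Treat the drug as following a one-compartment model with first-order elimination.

k = ln(C₁/C₂) / (t₂ − t₁) = ln(3100/1440) / (29.3 − 11.5)
  = 0.7668 / 17.80 = 0.04308 h⁻¹
t½ = ln2 / k = 0.693147 / 0.04308 = 16.09 h

16.1 h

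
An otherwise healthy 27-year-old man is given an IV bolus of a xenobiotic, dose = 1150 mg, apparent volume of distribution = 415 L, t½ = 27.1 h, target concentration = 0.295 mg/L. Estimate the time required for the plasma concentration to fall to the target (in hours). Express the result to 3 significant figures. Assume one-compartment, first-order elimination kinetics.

87.6 h

C₀ = Dose / Vd = 1150 / 415 = 2.771 mg/L
k = ln2 / t½ = 0.693147 / 27.1 = 0.02558 h⁻¹
t = ln(C₀ / C) / k = ln(2.771 / 0.295) / 0.02558
  = ln(9.393) / 0.02558 = 2.240 / 0.02558 = 87.57 h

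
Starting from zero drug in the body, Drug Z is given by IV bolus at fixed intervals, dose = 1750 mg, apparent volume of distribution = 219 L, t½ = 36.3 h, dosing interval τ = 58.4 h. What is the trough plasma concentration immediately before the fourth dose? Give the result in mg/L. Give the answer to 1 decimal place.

C₀ per dose = Dose / Vd = 1750 / 219 = 7.991 mg/L
k = ln2 / t½ = 0.693147 / 36.3 = 0.01909 h⁻¹
Fraction remaining after one interval: r = e^(−kτ) = e^(−0.01909 × 58.4) = 0.3280
Before dose 4, 3 doses have been given (aged 1τ, 2τ, 3τ).
C_trough = C₀ × (r + r² + … + r^3) = C₀ × r(1−r^3)/(1−r)
        = 7.991 × 0.3280 × (1 − 0.03529) / (1 − 0.3280) = 3.763 mg/L

3.8 mg/L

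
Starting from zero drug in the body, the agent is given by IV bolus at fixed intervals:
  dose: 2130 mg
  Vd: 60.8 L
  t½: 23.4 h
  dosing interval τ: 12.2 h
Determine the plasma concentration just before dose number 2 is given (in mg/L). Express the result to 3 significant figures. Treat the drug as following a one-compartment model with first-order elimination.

24.4 mg/L

C₀ per dose = Dose / Vd = 2130 / 60.8 = 35.03 mg/L
k = ln2 / t½ = 0.693147 / 23.4 = 0.02962 h⁻¹
Fraction remaining after one interval: r = e^(−kτ) = e^(−0.02962 × 12.2) = 0.6967
Before dose 2, 1 dose has been given (aged 1τ).
C_trough = C₀ × r = 35.03 × 0.6967 = 24.41 mg/L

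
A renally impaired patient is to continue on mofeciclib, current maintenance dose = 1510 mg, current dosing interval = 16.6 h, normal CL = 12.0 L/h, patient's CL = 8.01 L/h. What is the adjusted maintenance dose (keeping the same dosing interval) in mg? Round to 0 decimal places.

1008 mg

To keep the same average steady-state level, dosing rate must scale with clearance.
CL ratio = 8.01 / 12.0 = 0.6675
New dose (same interval) = 1510 × 0.6675 = 1008 mg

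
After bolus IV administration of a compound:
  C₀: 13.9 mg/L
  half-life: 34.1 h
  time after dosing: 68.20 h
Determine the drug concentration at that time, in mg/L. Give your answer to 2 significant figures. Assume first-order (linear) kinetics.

k = ln2 / t½ = 0.693147 / 34.1 = 0.02033 h⁻¹
t / t½ = 68.20 / 34.1 = 2 half-lives
C = C₀ × (1/2)^2 = 13.90 × 0.2500 = 3.475 mg/L

3.5 mg/L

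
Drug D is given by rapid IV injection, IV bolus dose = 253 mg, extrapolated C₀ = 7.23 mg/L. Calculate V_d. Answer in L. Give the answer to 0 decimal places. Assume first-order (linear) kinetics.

35 L

Vd = Dose / C₀ = 253.0 / 7.23 = 34.99 L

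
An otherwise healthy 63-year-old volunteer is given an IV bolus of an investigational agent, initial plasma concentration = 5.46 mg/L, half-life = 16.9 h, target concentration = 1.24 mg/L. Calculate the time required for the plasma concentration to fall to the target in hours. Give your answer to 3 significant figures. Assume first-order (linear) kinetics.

k = ln2 / t½ = 0.693147 / 16.9 = 0.04101 h⁻¹
t = ln(C₀ / C) / k = ln(5.460 / 1.24) / 0.04101
  = ln(4.403) / 0.04101 = 1.482 / 0.04101 = 36.14 h

36.1 h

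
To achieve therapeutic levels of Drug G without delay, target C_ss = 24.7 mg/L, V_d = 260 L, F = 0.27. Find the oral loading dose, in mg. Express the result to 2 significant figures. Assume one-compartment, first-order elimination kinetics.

24000 mg

LD = Css × Vd / F = 24.7 × 260 / 0.27 = 23790 mg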